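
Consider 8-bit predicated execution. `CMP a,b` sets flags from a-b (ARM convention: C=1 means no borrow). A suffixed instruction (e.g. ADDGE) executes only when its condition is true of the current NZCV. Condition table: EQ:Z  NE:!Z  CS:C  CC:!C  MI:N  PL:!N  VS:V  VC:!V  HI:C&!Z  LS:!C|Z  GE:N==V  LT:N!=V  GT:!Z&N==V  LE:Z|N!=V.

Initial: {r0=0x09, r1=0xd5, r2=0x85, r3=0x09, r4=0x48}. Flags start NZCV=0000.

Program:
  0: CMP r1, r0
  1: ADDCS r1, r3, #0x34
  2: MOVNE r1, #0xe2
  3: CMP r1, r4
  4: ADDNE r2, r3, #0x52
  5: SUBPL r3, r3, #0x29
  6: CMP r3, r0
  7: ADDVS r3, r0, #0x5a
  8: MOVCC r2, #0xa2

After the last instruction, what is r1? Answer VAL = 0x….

VAL = 0xe2

[0] flags=1010 → (cmp)
[1] flags=1010 CS?T → r1=0x3d
[2] flags=1010 NE?T → r1=0xe2
[3] flags=1010 → (cmp)
[4] flags=1010 NE?T → r2=0x5b
[5] flags=1010 PL?F → skip
[6] flags=0110 → (cmp)
[7] flags=0110 VS?F → skip
[8] flags=0110 CC?F → skip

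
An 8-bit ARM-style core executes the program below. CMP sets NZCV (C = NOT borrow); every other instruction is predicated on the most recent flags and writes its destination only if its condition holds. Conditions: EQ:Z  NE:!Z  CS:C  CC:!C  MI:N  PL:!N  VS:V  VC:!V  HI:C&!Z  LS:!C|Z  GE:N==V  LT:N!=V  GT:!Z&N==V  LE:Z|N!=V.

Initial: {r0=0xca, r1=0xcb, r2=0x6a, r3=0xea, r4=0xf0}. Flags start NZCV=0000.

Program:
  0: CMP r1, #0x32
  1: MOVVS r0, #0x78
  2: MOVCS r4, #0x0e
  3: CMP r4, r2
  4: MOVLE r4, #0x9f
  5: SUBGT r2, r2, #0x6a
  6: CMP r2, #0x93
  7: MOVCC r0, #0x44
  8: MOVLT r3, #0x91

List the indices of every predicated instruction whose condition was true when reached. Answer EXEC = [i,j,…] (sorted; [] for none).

0: ✓ CMP  NZCV=1010
1: · MOVVS
2: ✓ MOVCS  r4←0x0e
3: ✓ CMP  NZCV=1000
4: ✓ MOVLE  r4←0x9f
5: · SUBGT
6: ✓ CMP  NZCV=1001
7: ✓ MOVCC  r0←0x44
8: · MOVLT

EXEC = [2,4,7]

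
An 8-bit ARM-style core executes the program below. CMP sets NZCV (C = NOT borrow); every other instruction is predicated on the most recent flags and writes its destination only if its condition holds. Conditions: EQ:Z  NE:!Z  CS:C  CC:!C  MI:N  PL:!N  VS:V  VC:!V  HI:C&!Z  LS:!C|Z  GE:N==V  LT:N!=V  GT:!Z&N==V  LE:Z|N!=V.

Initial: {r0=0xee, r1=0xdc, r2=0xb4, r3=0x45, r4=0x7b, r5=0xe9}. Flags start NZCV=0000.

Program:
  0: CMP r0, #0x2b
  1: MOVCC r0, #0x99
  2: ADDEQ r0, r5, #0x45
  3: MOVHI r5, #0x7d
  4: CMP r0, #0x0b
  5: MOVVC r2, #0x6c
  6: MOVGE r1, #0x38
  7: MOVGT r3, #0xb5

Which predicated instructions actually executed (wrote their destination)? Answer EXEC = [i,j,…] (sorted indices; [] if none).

EXEC = [3,5]

0: ✓ CMP  NZCV=1010
1: · MOVCC
2: · ADDEQ
3: ✓ MOVHI  r5←0x7d
4: ✓ CMP  NZCV=1010
5: ✓ MOVVC  r2←0x6c
6: · MOVGE
7: · MOVGT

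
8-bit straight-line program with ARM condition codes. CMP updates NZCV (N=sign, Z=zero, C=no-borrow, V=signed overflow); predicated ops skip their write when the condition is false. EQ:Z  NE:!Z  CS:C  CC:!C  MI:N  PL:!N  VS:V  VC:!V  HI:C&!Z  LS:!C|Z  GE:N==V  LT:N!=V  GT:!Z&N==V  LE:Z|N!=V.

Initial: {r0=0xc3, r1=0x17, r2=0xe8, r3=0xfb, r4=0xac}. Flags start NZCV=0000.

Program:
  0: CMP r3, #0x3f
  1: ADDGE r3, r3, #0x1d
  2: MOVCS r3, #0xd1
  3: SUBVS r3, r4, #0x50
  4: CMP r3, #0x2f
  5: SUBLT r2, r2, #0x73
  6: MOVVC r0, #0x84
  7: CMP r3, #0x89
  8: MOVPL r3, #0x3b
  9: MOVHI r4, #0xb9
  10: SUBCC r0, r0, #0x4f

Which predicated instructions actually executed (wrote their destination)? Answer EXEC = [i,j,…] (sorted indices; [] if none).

0: ✓ CMP  NZCV=1010
1: · ADDGE
2: ✓ MOVCS  r3←0xd1
3: · SUBVS
4: ✓ CMP  NZCV=1010
5: ✓ SUBLT  r2←0x75
6: ✓ MOVVC  r0←0x84
7: ✓ CMP  NZCV=0010
8: ✓ MOVPL  r3←0x3b
9: ✓ MOVHI  r4←0xb9
10: · SUBCC

EXEC = [2,5,6,8,9]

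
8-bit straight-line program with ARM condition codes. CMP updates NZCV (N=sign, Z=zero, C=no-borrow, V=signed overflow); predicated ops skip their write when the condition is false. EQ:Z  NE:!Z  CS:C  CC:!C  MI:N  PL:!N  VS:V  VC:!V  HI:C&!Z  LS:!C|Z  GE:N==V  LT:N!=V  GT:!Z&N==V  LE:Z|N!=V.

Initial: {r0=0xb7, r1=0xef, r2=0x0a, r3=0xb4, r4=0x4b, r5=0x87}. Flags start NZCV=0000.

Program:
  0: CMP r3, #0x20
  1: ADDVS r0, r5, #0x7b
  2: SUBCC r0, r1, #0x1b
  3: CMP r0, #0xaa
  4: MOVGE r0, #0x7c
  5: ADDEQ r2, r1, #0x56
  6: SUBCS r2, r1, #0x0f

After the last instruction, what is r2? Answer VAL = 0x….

VAL = 0xe0

0: ✓ CMP  NZCV=1010
1: · ADDVS
2: · SUBCC
3: ✓ CMP  NZCV=0010
4: ✓ MOVGE  r0←0x7c
5: · ADDEQ
6: ✓ SUBCS  r2←0xe0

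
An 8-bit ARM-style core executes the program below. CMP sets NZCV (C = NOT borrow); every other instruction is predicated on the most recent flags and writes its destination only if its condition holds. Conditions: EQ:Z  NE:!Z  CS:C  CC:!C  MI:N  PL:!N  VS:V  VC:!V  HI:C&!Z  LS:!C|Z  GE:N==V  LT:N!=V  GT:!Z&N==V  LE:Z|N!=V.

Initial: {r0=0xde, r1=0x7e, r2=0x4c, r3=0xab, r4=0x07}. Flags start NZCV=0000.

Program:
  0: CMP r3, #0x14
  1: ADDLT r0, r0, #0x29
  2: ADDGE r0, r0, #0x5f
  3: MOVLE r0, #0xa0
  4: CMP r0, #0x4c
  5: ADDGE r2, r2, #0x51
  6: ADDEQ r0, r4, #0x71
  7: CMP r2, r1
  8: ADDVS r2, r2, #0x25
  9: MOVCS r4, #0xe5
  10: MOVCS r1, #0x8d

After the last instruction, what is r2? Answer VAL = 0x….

VAL = 0x4c

0: ✓ CMP  NZCV=1010
1: ✓ ADDLT  r0←0x07
2: · ADDGE
3: ✓ MOVLE  r0←0xa0
4: ✓ CMP  NZCV=0011
5: · ADDGE
6: · ADDEQ
7: ✓ CMP  NZCV=1000
8: · ADDVS
9: · MOVCS
10: · MOVCS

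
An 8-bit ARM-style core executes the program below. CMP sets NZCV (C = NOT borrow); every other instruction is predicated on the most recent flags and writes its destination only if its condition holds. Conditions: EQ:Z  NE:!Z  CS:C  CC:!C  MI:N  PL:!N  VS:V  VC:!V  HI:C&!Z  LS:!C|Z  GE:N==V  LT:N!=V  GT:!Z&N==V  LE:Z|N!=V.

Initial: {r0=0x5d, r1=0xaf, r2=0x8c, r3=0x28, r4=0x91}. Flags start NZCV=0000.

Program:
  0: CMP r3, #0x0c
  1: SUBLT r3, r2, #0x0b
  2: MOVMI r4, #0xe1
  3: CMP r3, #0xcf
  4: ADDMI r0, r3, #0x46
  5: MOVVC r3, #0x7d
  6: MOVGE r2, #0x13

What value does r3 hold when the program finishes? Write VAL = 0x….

0: ✓ CMP  NZCV=0010
1: · SUBLT
2: · MOVMI
3: ✓ CMP  NZCV=0000
4: · ADDMI
5: ✓ MOVVC  r3←0x7d
6: ✓ MOVGE  r2←0x13

VAL = 0x7d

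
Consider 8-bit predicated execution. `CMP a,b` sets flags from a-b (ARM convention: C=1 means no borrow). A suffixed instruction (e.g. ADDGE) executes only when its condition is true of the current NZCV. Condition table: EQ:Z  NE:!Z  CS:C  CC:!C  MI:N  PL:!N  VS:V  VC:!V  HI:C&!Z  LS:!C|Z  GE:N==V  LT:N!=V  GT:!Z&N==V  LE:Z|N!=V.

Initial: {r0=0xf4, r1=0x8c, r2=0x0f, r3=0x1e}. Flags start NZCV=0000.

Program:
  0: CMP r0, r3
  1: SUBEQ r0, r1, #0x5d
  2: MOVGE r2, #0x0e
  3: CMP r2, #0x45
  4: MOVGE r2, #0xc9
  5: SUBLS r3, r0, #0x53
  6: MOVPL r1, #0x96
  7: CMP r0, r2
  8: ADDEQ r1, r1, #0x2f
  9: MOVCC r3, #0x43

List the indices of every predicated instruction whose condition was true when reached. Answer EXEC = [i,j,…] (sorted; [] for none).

EXEC = [5]

[0] flags=1010 → (cmp)
[1] flags=1010 EQ?F → skip
[2] flags=1010 GE?F → skip
[3] flags=1000 → (cmp)
[4] flags=1000 GE?F → skip
[5] flags=1000 LS?T → r3=0xa1
[6] flags=1000 PL?F → skip
[7] flags=1010 → (cmp)
[8] flags=1010 EQ?F → skip
[9] flags=1010 CC?F → skip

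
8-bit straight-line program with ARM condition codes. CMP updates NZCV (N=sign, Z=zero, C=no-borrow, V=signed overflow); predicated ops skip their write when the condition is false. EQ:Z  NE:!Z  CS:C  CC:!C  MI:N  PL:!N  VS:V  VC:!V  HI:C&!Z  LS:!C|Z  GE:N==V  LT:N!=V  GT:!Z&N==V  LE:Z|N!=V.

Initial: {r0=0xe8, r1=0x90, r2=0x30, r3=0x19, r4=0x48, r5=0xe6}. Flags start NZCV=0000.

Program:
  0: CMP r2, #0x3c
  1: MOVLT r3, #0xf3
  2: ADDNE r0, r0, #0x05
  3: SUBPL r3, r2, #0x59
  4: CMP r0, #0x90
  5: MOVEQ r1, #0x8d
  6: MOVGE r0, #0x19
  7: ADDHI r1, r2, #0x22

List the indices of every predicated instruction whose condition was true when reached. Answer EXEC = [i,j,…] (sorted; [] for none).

EXEC = [1,2,6,7]

[0] flags=1000 → (cmp)
[1] flags=1000 LT?T → r3=0xf3
[2] flags=1000 NE?T → r0=0xed
[3] flags=1000 PL?F → skip
[4] flags=0010 → (cmp)
[5] flags=0010 EQ?F → skip
[6] flags=0010 GE?T → r0=0x19
[7] flags=0010 HI?T → r1=0x52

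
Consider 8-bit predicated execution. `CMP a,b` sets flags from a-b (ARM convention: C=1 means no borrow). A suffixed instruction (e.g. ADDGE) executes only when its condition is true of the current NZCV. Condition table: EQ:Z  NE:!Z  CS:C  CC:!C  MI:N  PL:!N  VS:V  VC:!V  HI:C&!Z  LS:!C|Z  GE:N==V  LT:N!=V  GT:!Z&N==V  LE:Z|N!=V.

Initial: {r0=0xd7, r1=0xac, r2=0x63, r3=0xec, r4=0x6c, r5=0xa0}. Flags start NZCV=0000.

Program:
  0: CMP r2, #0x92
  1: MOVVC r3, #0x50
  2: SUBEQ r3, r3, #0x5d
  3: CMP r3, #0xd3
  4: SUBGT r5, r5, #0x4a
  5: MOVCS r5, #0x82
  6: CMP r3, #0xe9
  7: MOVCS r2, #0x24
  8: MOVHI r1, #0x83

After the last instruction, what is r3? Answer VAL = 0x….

VAL = 0xec

0: ✓ CMP  NZCV=1001
1: · MOVVC
2: · SUBEQ
3: ✓ CMP  NZCV=0010
4: ✓ SUBGT  r5←0x56
5: ✓ MOVCS  r5←0x82
6: ✓ CMP  NZCV=0010
7: ✓ MOVCS  r2←0x24
8: ✓ MOVHI  r1←0x83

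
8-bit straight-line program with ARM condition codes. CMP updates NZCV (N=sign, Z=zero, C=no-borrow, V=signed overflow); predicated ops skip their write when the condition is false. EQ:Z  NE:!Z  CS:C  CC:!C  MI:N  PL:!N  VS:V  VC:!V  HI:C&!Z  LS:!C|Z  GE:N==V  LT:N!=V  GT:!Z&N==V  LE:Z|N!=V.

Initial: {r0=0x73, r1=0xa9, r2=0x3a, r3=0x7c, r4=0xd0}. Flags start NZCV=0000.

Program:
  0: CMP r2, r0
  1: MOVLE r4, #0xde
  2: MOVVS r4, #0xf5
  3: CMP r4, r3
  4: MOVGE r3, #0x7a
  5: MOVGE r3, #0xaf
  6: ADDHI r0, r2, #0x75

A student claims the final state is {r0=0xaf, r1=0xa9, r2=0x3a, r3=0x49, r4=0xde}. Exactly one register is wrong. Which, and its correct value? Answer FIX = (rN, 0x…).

0: ✓ CMP  NZCV=1000
1: ✓ MOVLE  r4←0xde
2: · MOVVS
3: ✓ CMP  NZCV=0011
4: · MOVGE
5: · MOVGE
6: ✓ ADDHI  r0←0xaf

FIX = (r3, 0x7c)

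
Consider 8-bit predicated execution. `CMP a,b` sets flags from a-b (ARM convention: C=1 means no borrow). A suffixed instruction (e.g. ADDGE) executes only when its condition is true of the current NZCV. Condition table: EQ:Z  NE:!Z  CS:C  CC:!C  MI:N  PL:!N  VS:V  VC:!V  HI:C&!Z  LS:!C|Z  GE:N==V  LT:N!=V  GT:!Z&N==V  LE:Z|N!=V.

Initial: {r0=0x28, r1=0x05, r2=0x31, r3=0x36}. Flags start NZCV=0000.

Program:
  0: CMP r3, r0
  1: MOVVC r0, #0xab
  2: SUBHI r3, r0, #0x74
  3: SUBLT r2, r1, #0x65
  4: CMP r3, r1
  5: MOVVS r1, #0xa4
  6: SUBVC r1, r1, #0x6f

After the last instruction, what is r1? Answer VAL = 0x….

VAL = 0x96

0: ✓ CMP  NZCV=0010
1: ✓ MOVVC  r0←0xab
2: ✓ SUBHI  r3←0x37
3: · SUBLT
4: ✓ CMP  NZCV=0010
5: · MOVVS
6: ✓ SUBVC  r1←0x96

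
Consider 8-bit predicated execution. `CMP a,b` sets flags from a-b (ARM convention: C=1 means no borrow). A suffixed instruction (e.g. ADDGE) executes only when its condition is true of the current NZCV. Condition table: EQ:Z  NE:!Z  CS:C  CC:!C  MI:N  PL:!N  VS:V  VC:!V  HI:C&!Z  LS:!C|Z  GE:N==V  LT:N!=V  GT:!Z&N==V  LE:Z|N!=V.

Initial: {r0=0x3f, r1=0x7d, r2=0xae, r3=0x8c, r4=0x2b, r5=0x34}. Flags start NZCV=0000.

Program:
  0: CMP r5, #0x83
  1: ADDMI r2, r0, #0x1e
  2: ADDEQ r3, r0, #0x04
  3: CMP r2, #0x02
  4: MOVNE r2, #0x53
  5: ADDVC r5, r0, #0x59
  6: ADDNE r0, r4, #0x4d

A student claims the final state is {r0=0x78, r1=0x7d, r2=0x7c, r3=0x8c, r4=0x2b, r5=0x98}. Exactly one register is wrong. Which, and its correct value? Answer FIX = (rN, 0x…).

FIX = (r2, 0x53)

0: ✓ CMP  NZCV=1001
1: ✓ ADDMI  r2←0x5d
2: · ADDEQ
3: ✓ CMP  NZCV=0010
4: ✓ MOVNE  r2←0x53
5: ✓ ADDVC  r5←0x98
6: ✓ ADDNE  r0←0x78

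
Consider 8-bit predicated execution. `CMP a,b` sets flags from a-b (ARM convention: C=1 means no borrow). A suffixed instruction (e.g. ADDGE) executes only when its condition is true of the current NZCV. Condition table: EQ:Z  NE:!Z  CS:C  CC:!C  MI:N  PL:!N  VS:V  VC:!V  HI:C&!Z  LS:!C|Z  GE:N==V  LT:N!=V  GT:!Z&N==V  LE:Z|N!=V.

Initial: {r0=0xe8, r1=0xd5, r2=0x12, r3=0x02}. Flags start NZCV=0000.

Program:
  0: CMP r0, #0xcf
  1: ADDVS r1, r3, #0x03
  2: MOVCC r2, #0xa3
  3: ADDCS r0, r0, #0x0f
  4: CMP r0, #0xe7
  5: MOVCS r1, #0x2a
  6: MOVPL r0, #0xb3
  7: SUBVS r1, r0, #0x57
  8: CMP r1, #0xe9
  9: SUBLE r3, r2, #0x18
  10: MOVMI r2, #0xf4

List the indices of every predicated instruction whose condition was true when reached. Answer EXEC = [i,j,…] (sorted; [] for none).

0: ✓ CMP  NZCV=0010
1: · ADDVS
2: · MOVCC
3: ✓ ADDCS  r0←0xf7
4: ✓ CMP  NZCV=0010
5: ✓ MOVCS  r1←0x2a
6: ✓ MOVPL  r0←0xb3
7: · SUBVS
8: ✓ CMP  NZCV=0000
9: · SUBLE
10: · MOVMI

EXEC = [3,5,6]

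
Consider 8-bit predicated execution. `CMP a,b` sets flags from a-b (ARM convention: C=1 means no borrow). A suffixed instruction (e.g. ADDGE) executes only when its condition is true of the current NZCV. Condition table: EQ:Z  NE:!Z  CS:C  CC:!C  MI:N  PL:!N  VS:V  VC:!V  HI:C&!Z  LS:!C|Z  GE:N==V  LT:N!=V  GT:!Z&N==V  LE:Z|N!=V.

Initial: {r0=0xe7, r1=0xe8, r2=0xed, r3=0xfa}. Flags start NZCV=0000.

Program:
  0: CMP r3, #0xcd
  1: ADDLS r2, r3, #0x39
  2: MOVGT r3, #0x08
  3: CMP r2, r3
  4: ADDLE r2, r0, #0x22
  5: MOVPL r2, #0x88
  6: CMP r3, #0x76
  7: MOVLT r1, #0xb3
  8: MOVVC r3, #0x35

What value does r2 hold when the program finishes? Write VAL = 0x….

0: ✓ CMP  NZCV=0010
1: · ADDLS
2: ✓ MOVGT  r3←0x08
3: ✓ CMP  NZCV=1010
4: ✓ ADDLE  r2←0x09
5: · MOVPL
6: ✓ CMP  NZCV=1000
7: ✓ MOVLT  r1←0xb3
8: ✓ MOVVC  r3←0x35

VAL = 0x09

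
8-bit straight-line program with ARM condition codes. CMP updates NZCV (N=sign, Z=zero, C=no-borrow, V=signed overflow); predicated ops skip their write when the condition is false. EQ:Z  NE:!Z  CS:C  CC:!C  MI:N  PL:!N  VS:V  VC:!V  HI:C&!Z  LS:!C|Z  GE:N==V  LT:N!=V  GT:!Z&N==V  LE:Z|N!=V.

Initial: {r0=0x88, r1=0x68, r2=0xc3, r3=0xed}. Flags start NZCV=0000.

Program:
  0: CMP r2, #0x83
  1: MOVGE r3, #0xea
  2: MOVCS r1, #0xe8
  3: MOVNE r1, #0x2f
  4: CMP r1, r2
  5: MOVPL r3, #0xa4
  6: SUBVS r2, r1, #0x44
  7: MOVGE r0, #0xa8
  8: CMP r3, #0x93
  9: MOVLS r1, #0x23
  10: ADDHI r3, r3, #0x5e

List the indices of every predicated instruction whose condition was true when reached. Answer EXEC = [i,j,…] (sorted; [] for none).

EXEC = [1,2,3,5,7,10]

[0] flags=0010 → (cmp)
[1] flags=0010 GE?T → r3=0xea
[2] flags=0010 CS?T → r1=0xe8
[3] flags=0010 NE?T → r1=0x2f
[4] flags=0000 → (cmp)
[5] flags=0000 PL?T → r3=0xa4
[6] flags=0000 VS?F → skip
[7] flags=0000 GE?T → r0=0xa8
[8] flags=0010 → (cmp)
[9] flags=0010 LS?F → skip
[10] flags=0010 HI?T → r3=0x02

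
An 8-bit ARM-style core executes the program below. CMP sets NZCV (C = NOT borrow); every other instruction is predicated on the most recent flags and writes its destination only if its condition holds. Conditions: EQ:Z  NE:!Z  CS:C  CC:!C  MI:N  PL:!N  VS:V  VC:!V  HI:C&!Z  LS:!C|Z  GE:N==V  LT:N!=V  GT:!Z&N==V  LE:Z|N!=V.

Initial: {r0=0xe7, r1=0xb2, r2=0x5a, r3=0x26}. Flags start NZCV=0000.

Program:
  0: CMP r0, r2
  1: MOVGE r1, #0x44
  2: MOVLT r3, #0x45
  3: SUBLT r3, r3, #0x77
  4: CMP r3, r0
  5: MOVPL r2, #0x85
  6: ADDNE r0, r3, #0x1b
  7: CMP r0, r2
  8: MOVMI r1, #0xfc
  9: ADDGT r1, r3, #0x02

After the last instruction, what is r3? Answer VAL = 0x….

VAL = 0xce

[0] flags=1010 → (cmp)
[1] flags=1010 GE?F → skip
[2] flags=1010 LT?T → r3=0x45
[3] flags=1010 LT?T → r3=0xce
[4] flags=1000 → (cmp)
[5] flags=1000 PL?F → skip
[6] flags=1000 NE?T → r0=0xe9
[7] flags=1010 → (cmp)
[8] flags=1010 MI?T → r1=0xfc
[9] flags=1010 GT?F → skip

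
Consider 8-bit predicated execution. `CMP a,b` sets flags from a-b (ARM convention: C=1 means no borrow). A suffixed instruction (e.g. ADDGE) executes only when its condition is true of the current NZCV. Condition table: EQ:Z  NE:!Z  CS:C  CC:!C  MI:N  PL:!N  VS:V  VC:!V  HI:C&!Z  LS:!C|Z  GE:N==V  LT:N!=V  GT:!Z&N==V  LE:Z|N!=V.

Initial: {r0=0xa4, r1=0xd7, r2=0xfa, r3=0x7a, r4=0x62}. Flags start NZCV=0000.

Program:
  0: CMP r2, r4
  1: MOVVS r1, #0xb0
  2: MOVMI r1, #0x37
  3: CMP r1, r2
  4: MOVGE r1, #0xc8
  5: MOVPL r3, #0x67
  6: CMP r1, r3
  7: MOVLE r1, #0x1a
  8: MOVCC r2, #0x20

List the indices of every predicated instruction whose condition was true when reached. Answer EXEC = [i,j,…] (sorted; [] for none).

EXEC = [2,4,5,7]

[0] flags=1010 → (cmp)
[1] flags=1010 VS?F → skip
[2] flags=1010 MI?T → r1=0x37
[3] flags=0000 → (cmp)
[4] flags=0000 GE?T → r1=0xc8
[5] flags=0000 PL?T → r3=0x67
[6] flags=0011 → (cmp)
[7] flags=0011 LE?T → r1=0x1a
[8] flags=0011 CC?F → skip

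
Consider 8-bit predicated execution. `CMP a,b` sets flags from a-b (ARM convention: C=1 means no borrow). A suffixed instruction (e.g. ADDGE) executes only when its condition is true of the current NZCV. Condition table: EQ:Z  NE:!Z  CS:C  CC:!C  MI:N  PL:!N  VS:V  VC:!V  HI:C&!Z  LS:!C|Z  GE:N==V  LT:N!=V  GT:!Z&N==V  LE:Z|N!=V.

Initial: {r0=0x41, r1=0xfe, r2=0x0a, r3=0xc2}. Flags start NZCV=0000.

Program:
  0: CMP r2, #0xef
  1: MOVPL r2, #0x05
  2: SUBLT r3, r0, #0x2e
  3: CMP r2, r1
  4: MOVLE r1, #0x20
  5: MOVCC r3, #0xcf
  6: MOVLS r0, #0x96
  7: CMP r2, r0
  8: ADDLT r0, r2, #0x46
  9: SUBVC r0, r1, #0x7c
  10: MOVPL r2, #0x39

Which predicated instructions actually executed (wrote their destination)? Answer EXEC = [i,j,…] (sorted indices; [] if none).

0: ✓ CMP  NZCV=0000
1: ✓ MOVPL  r2←0x05
2: · SUBLT
3: ✓ CMP  NZCV=0000
4: · MOVLE
5: ✓ MOVCC  r3←0xcf
6: ✓ MOVLS  r0←0x96
7: ✓ CMP  NZCV=0000
8: · ADDLT
9: ✓ SUBVC  r0←0x82
10: ✓ MOVPL  r2←0x39

EXEC = [1,5,6,9,10]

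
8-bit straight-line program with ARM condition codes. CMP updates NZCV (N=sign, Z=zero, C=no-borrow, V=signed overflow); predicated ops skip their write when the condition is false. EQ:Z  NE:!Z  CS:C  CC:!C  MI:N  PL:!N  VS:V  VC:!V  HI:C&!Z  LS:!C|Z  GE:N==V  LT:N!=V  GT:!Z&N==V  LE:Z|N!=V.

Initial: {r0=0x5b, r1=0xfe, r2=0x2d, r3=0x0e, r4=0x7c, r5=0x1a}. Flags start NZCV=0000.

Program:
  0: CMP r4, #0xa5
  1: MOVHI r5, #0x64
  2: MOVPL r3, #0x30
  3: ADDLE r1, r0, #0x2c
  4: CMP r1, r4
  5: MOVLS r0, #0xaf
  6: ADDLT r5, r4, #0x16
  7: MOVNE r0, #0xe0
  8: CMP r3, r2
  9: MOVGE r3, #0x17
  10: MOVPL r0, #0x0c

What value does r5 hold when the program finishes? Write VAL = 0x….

VAL = 0x92

[0] flags=1001 → (cmp)
[1] flags=1001 HI?F → skip
[2] flags=1001 PL?F → skip
[3] flags=1001 LE?F → skip
[4] flags=1010 → (cmp)
[5] flags=1010 LS?F → skip
[6] flags=1010 LT?T → r5=0x92
[7] flags=1010 NE?T → r0=0xe0
[8] flags=1000 → (cmp)
[9] flags=1000 GE?F → skip
[10] flags=1000 PL?F → skip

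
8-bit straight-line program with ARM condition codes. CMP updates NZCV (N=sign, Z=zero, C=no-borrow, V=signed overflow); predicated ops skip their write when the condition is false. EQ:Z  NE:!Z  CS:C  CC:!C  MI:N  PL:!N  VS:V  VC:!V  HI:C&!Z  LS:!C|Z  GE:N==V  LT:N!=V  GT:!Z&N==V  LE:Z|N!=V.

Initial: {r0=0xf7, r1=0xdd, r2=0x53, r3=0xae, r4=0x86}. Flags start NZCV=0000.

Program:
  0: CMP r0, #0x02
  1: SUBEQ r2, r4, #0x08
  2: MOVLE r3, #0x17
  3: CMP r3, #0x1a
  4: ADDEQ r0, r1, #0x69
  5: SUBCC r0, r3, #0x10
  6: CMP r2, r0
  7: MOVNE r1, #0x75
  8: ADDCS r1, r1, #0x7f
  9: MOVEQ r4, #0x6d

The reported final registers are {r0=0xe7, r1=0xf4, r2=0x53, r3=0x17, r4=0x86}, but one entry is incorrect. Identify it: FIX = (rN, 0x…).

[0] flags=1010 → (cmp)
[1] flags=1010 EQ?F → skip
[2] flags=1010 LE?T → r3=0x17
[3] flags=1000 → (cmp)
[4] flags=1000 EQ?F → skip
[5] flags=1000 CC?T → r0=0x07
[6] flags=0010 → (cmp)
[7] flags=0010 NE?T → r1=0x75
[8] flags=0010 CS?T → r1=0xf4
[9] flags=0010 EQ?F → skip

FIX = (r0, 0x07)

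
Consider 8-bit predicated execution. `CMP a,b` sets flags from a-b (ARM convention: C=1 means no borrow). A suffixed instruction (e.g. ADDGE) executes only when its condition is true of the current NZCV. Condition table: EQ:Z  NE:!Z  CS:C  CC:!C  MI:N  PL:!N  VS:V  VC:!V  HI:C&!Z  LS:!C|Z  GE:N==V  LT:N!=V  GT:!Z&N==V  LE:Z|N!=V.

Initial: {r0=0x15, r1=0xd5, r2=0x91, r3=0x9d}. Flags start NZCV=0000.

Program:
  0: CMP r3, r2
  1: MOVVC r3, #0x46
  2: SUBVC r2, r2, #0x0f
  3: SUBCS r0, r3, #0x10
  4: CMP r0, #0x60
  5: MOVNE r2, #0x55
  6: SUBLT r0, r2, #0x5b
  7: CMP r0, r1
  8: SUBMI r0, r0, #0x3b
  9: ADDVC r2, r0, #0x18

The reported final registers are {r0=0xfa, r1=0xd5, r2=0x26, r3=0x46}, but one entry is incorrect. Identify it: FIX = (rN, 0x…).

[0] flags=0010 → (cmp)
[1] flags=0010 VC?T → r3=0x46
[2] flags=0010 VC?T → r2=0x82
[3] flags=0010 CS?T → r0=0x36
[4] flags=1000 → (cmp)
[5] flags=1000 NE?T → r2=0x55
[6] flags=1000 LT?T → r0=0xfa
[7] flags=0010 → (cmp)
[8] flags=0010 MI?F → skip
[9] flags=0010 VC?T → r2=0x12

FIX = (r2, 0x12)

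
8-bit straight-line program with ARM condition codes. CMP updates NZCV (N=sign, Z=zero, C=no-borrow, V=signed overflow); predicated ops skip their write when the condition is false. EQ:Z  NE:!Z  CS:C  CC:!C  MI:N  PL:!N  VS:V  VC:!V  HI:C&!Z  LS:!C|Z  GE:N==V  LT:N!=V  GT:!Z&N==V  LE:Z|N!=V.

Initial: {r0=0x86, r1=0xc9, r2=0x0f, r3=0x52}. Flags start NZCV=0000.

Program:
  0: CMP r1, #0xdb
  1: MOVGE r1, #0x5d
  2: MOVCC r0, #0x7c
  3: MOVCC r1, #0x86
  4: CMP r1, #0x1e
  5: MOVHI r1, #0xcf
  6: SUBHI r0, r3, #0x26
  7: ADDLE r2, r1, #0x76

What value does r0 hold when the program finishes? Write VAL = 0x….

VAL = 0x2c

0: ✓ CMP  NZCV=1000
1: · MOVGE
2: ✓ MOVCC  r0←0x7c
3: ✓ MOVCC  r1←0x86
4: ✓ CMP  NZCV=0011
5: ✓ MOVHI  r1←0xcf
6: ✓ SUBHI  r0←0x2c
7: ✓ ADDLE  r2←0x45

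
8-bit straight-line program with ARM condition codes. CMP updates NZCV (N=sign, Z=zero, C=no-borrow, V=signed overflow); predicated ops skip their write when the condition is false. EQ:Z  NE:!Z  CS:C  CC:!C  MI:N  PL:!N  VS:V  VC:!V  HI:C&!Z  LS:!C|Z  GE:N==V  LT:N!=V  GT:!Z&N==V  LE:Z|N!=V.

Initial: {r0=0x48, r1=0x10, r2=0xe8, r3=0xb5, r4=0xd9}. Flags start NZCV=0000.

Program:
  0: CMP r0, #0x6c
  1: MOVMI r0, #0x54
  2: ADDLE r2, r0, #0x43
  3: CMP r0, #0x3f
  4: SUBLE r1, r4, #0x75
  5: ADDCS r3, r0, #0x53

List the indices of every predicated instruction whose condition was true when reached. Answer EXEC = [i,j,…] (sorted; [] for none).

0: ✓ CMP  NZCV=1000
1: ✓ MOVMI  r0←0x54
2: ✓ ADDLE  r2←0x97
3: ✓ CMP  NZCV=0010
4: · SUBLE
5: ✓ ADDCS  r3←0xa7

EXEC = [1,2,5]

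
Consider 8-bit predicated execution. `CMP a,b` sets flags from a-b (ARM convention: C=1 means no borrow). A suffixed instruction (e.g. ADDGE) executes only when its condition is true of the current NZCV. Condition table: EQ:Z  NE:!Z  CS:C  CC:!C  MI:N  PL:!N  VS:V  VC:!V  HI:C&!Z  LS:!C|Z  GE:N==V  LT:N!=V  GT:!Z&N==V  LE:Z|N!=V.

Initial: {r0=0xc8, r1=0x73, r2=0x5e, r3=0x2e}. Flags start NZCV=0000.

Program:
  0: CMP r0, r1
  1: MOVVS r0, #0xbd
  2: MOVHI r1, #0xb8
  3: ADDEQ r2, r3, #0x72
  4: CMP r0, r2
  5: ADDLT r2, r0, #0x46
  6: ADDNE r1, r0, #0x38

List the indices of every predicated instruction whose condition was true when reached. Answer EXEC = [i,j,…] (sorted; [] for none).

EXEC = [1,2,5,6]

0: ✓ CMP  NZCV=0011
1: ✓ MOVVS  r0←0xbd
2: ✓ MOVHI  r1←0xb8
3: · ADDEQ
4: ✓ CMP  NZCV=0011
5: ✓ ADDLT  r2←0x03
6: ✓ ADDNE  r1←0xf5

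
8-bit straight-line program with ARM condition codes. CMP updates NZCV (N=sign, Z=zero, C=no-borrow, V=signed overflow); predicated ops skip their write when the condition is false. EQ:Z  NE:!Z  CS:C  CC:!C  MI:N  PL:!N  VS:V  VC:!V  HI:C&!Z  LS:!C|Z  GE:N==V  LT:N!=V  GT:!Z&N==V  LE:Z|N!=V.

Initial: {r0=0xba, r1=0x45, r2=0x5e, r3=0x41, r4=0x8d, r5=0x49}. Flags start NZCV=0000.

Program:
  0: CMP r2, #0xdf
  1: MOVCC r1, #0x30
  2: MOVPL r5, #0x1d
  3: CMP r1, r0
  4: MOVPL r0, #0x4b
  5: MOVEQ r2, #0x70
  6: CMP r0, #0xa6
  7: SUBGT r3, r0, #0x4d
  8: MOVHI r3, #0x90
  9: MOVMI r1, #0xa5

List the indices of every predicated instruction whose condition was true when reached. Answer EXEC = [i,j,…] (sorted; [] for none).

EXEC = [1,2,4,7,9]

0: ✓ CMP  NZCV=0000
1: ✓ MOVCC  r1←0x30
2: ✓ MOVPL  r5←0x1d
3: ✓ CMP  NZCV=0000
4: ✓ MOVPL  r0←0x4b
5: · MOVEQ
6: ✓ CMP  NZCV=1001
7: ✓ SUBGT  r3←0xfe
8: · MOVHI
9: ✓ MOVMI  r1←0xa5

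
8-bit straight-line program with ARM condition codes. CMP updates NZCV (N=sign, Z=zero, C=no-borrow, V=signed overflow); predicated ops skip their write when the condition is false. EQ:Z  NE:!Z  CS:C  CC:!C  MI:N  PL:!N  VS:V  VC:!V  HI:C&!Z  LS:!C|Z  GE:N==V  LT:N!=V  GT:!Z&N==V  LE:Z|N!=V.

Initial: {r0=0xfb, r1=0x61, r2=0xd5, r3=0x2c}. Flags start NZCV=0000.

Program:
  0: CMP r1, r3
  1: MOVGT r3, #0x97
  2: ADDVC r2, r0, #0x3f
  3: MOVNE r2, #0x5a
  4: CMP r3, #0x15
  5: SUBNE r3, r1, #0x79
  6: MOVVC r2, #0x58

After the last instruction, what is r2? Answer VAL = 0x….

[0] flags=0010 → (cmp)
[1] flags=0010 GT?T → r3=0x97
[2] flags=0010 VC?T → r2=0x3a
[3] flags=0010 NE?T → r2=0x5a
[4] flags=1010 → (cmp)
[5] flags=1010 NE?T → r3=0xe8
[6] flags=1010 VC?T → r2=0x58

VAL = 0x58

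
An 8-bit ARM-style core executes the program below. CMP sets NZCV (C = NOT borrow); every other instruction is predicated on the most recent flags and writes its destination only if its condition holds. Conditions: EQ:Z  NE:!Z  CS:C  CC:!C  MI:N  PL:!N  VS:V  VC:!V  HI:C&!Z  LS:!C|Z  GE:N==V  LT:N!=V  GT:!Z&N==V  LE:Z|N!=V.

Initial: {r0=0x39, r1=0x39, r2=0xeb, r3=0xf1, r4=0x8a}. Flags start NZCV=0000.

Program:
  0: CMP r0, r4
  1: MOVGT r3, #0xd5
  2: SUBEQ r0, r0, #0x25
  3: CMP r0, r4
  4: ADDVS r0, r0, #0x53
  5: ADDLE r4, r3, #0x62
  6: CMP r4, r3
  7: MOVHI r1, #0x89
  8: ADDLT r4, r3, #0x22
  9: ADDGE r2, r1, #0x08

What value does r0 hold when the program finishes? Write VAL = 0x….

[0] flags=1001 → (cmp)
[1] flags=1001 GT?T → r3=0xd5
[2] flags=1001 EQ?F → skip
[3] flags=1001 → (cmp)
[4] flags=1001 VS?T → r0=0x8c
[5] flags=1001 LE?F → skip
[6] flags=1000 → (cmp)
[7] flags=1000 HI?F → skip
[8] flags=1000 LT?T → r4=0xf7
[9] flags=1000 GE?F → skip

VAL = 0x8c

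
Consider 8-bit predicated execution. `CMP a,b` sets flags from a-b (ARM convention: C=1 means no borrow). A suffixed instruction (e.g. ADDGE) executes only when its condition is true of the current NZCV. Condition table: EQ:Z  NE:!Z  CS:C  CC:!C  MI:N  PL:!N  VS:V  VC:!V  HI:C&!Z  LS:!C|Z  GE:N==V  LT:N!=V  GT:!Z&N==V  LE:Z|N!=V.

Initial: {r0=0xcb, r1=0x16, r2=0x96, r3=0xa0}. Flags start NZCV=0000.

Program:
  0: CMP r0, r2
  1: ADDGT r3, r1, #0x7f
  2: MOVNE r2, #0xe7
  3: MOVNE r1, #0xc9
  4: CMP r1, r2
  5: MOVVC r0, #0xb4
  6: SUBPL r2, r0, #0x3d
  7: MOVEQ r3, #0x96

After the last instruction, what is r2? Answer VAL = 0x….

VAL = 0xe7

0: ✓ CMP  NZCV=0010
1: ✓ ADDGT  r3←0x95
2: ✓ MOVNE  r2←0xe7
3: ✓ MOVNE  r1←0xc9
4: ✓ CMP  NZCV=1000
5: ✓ MOVVC  r0←0xb4
6: · SUBPL
7: · MOVEQ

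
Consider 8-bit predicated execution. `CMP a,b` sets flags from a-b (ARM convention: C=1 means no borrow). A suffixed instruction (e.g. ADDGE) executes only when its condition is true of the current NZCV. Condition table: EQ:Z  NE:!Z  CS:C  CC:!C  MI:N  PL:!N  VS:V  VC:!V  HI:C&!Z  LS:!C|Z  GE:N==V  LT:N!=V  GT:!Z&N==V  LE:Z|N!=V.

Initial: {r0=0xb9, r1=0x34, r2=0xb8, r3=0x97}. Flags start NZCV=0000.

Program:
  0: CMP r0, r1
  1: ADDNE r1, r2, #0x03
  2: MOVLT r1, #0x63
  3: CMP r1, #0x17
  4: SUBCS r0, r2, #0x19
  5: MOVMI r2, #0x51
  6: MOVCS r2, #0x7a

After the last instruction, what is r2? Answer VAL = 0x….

[0] flags=1010 → (cmp)
[1] flags=1010 NE?T → r1=0xbb
[2] flags=1010 LT?T → r1=0x63
[3] flags=0010 → (cmp)
[4] flags=0010 CS?T → r0=0x9f
[5] flags=0010 MI?F → skip
[6] flags=0010 CS?T → r2=0x7a

VAL = 0x7a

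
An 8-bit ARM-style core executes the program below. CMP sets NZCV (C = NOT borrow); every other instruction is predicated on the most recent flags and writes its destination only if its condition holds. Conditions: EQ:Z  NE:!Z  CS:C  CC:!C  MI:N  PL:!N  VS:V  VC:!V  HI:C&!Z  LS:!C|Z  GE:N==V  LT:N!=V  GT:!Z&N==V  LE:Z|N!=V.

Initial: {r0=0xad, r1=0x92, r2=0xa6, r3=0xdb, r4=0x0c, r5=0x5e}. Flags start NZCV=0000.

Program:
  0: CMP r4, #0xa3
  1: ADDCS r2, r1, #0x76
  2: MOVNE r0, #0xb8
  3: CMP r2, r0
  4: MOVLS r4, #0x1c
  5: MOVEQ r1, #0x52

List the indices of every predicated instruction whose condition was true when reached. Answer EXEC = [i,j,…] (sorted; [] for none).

0: ✓ CMP  NZCV=0000
1: · ADDCS
2: ✓ MOVNE  r0←0xb8
3: ✓ CMP  NZCV=1000
4: ✓ MOVLS  r4←0x1c
5: · MOVEQ

EXEC = [2,4]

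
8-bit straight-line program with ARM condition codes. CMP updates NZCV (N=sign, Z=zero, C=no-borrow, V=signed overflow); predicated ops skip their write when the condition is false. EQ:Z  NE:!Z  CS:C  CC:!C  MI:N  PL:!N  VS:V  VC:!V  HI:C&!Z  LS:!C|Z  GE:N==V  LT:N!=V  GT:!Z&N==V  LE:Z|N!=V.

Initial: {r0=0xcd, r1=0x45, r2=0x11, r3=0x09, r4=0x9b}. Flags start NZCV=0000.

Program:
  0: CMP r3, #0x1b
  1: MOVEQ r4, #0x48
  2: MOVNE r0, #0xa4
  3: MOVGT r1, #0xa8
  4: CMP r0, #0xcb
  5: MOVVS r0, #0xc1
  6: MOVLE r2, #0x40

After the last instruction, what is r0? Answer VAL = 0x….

[0] flags=1000 → (cmp)
[1] flags=1000 EQ?F → skip
[2] flags=1000 NE?T → r0=0xa4
[3] flags=1000 GT?F → skip
[4] flags=1000 → (cmp)
[5] flags=1000 VS?F → skip
[6] flags=1000 LE?T → r2=0x40

VAL = 0xa4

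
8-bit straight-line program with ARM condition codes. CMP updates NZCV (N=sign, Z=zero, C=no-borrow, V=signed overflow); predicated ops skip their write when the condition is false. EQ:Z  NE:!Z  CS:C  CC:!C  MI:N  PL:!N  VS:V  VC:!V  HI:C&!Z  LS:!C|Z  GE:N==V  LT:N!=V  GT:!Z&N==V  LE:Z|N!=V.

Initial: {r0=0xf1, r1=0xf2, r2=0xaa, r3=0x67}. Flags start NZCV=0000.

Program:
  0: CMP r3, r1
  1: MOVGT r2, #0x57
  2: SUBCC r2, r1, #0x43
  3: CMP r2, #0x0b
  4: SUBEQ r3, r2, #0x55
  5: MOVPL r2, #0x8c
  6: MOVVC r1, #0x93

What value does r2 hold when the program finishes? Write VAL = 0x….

[0] flags=0000 → (cmp)
[1] flags=0000 GT?T → r2=0x57
[2] flags=0000 CC?T → r2=0xaf
[3] flags=1010 → (cmp)
[4] flags=1010 EQ?F → skip
[5] flags=1010 PL?F → skip
[6] flags=1010 VC?T → r1=0x93

VAL = 0xaf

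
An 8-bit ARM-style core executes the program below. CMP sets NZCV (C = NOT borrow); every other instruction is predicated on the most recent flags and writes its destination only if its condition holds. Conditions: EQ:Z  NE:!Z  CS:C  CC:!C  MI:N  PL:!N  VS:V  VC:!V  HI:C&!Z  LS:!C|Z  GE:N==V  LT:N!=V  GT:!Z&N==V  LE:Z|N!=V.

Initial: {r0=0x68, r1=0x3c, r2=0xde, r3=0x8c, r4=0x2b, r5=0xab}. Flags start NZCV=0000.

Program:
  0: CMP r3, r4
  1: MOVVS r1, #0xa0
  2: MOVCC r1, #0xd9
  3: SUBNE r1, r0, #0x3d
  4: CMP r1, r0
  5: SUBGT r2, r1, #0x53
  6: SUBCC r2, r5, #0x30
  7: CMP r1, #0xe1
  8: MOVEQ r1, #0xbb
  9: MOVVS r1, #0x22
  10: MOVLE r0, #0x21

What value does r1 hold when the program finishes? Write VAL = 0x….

VAL = 0x2b

[0] flags=0011 → (cmp)
[1] flags=0011 VS?T → r1=0xa0
[2] flags=0011 CC?F → skip
[3] flags=0011 NE?T → r1=0x2b
[4] flags=1000 → (cmp)
[5] flags=1000 GT?F → skip
[6] flags=1000 CC?T → r2=0x7b
[7] flags=0000 → (cmp)
[8] flags=0000 EQ?F → skip
[9] flags=0000 VS?F → skip
[10] flags=0000 LE?F → skip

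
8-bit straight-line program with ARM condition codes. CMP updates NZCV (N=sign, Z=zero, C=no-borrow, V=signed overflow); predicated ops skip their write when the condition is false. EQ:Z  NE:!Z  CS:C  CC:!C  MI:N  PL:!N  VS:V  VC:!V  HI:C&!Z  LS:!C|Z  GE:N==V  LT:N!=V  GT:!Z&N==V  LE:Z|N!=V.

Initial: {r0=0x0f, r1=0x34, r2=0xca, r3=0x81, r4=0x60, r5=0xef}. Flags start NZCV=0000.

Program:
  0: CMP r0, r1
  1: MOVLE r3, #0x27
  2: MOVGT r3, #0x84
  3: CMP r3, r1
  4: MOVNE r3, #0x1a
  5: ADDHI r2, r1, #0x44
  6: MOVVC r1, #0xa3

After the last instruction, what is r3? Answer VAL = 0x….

VAL = 0x1a

0: ✓ CMP  NZCV=1000
1: ✓ MOVLE  r3←0x27
2: · MOVGT
3: ✓ CMP  NZCV=1000
4: ✓ MOVNE  r3←0x1a
5: · ADDHI
6: ✓ MOVVC  r1←0xa3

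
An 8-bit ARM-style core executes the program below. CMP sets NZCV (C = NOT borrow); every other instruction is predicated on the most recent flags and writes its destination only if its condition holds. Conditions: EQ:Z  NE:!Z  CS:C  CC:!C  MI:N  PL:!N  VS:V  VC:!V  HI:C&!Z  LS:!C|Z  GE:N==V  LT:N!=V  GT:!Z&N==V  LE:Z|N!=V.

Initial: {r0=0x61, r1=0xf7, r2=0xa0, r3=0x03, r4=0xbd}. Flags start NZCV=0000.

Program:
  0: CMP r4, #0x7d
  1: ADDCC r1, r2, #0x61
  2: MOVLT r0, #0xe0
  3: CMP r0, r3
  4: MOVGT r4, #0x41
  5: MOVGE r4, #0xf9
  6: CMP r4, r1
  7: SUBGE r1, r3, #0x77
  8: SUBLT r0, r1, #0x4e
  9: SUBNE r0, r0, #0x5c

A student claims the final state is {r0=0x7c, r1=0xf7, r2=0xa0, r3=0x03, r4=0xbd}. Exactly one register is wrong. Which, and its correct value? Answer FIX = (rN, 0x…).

FIX = (r0, 0x4d)

0: ✓ CMP  NZCV=0011
1: · ADDCC
2: ✓ MOVLT  r0←0xe0
3: ✓ CMP  NZCV=1010
4: · MOVGT
5: · MOVGE
6: ✓ CMP  NZCV=1000
7: · SUBGE
8: ✓ SUBLT  r0←0xa9
9: ✓ SUBNE  r0←0x4d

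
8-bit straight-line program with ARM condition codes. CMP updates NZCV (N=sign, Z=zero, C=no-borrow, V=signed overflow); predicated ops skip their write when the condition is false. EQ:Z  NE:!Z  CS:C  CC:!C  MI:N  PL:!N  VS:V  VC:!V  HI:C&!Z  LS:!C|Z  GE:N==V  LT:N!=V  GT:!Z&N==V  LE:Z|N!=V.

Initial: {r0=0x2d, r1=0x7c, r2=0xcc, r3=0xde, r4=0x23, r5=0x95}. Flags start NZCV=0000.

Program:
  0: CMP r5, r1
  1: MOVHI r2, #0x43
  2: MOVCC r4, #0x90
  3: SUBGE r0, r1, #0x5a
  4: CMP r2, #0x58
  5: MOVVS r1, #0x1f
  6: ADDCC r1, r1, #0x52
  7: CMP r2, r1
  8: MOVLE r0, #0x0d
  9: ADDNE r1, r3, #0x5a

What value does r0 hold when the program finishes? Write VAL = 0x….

0: ✓ CMP  NZCV=0011
1: ✓ MOVHI  r2←0x43
2: · MOVCC
3: · SUBGE
4: ✓ CMP  NZCV=1000
5: · MOVVS
6: ✓ ADDCC  r1←0xce
7: ✓ CMP  NZCV=0000
8: · MOVLE
9: ✓ ADDNE  r1←0x38

VAL = 0x2d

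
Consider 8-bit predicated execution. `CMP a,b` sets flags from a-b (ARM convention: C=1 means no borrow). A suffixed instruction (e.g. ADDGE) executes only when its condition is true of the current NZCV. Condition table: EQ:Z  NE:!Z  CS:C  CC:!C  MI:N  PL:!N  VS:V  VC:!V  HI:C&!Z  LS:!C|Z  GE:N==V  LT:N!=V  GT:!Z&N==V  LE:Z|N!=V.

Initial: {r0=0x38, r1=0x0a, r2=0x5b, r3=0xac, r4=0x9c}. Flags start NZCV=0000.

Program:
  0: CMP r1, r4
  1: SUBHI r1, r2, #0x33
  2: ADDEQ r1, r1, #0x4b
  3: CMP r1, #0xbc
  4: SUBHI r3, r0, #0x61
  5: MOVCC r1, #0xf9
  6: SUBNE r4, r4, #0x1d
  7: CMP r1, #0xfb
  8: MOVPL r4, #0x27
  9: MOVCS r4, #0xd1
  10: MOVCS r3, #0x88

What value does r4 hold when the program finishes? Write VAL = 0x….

VAL = 0x7f

0: ✓ CMP  NZCV=0000
1: · SUBHI
2: · ADDEQ
3: ✓ CMP  NZCV=0000
4: · SUBHI
5: ✓ MOVCC  r1←0xf9
6: ✓ SUBNE  r4←0x7f
7: ✓ CMP  NZCV=1000
8: · MOVPL
9: · MOVCS
10: · MOVCS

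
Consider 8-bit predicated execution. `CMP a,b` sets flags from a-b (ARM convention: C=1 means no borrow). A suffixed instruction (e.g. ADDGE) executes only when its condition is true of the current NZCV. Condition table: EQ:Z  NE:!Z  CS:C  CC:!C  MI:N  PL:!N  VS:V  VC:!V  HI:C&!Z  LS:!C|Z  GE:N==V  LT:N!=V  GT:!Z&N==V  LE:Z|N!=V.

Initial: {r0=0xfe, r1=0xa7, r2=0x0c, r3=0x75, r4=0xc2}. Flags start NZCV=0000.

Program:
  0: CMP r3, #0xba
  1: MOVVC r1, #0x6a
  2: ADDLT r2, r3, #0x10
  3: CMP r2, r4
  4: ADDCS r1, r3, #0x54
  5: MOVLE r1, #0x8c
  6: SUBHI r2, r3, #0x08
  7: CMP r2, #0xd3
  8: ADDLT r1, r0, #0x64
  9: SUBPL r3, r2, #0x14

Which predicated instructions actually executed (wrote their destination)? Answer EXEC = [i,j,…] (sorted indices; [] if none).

EXEC = [9]

[0] flags=1001 → (cmp)
[1] flags=1001 VC?F → skip
[2] flags=1001 LT?F → skip
[3] flags=0000 → (cmp)
[4] flags=0000 CS?F → skip
[5] flags=0000 LE?F → skip
[6] flags=0000 HI?F → skip
[7] flags=0000 → (cmp)
[8] flags=0000 LT?F → skip
[9] flags=0000 PL?T → r3=0xf8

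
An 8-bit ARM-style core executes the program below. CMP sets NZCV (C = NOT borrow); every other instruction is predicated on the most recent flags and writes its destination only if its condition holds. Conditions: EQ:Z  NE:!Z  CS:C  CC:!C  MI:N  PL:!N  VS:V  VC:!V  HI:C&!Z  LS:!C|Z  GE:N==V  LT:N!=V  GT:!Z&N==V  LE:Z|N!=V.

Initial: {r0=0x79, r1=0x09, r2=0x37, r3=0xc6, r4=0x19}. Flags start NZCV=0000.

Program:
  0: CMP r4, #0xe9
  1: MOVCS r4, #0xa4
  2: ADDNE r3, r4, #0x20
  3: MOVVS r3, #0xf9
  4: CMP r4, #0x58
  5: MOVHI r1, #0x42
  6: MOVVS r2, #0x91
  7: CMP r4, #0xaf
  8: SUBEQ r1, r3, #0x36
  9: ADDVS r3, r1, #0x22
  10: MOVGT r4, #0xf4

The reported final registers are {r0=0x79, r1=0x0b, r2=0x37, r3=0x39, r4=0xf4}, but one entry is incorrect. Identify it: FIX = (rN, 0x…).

0: ✓ CMP  NZCV=0000
1: · MOVCS
2: ✓ ADDNE  r3←0x39
3: · MOVVS
4: ✓ CMP  NZCV=1000
5: · MOVHI
6: · MOVVS
7: ✓ CMP  NZCV=0000
8: · SUBEQ
9: · ADDVS
10: ✓ MOVGT  r4←0xf4

FIX = (r1, 0x09)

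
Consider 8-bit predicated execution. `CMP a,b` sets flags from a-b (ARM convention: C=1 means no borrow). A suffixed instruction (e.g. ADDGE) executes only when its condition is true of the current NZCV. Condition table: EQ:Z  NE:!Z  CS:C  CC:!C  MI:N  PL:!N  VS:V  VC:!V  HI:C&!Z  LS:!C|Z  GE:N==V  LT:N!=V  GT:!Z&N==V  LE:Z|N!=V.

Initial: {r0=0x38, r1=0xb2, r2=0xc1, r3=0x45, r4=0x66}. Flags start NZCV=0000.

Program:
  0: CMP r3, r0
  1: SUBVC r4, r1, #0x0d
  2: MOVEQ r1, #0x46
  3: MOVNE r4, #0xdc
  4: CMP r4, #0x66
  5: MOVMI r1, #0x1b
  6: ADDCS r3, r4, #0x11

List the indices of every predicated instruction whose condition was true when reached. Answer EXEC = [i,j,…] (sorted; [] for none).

[0] flags=0010 → (cmp)
[1] flags=0010 VC?T → r4=0xa5
[2] flags=0010 EQ?F → skip
[3] flags=0010 NE?T → r4=0xdc
[4] flags=0011 → (cmp)
[5] flags=0011 MI?F → skip
[6] flags=0011 CS?T → r3=0xed

EXEC = [1,3,6]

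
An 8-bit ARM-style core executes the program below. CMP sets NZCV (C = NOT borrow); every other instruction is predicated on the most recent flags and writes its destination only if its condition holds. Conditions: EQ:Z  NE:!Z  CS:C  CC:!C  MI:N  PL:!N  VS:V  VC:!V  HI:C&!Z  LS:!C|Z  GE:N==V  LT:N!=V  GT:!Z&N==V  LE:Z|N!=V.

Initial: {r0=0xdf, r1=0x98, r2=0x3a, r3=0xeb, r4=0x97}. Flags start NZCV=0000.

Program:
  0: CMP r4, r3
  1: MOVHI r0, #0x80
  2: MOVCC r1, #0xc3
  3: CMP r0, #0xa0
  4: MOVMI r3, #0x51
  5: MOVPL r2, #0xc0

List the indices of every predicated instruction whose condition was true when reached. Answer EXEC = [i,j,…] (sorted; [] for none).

[0] flags=1000 → (cmp)
[1] flags=1000 HI?F → skip
[2] flags=1000 CC?T → r1=0xc3
[3] flags=0010 → (cmp)
[4] flags=0010 MI?F → skip
[5] flags=0010 PL?T → r2=0xc0

EXEC = [2,5]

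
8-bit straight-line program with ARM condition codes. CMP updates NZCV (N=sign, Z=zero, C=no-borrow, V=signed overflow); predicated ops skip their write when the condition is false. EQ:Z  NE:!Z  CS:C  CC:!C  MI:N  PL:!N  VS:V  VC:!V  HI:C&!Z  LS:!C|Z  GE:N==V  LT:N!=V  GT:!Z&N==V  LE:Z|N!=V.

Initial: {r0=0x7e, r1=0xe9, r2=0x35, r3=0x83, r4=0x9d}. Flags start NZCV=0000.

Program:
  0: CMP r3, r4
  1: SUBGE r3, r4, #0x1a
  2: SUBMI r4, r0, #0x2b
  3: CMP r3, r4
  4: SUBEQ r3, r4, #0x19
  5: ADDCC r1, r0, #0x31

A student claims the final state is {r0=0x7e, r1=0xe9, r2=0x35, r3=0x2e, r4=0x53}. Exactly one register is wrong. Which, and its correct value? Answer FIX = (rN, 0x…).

FIX = (r3, 0x83)

[0] flags=1000 → (cmp)
[1] flags=1000 GE?F → skip
[2] flags=1000 MI?T → r4=0x53
[3] flags=0011 → (cmp)
[4] flags=0011 EQ?F → skip
[5] flags=0011 CC?F → skip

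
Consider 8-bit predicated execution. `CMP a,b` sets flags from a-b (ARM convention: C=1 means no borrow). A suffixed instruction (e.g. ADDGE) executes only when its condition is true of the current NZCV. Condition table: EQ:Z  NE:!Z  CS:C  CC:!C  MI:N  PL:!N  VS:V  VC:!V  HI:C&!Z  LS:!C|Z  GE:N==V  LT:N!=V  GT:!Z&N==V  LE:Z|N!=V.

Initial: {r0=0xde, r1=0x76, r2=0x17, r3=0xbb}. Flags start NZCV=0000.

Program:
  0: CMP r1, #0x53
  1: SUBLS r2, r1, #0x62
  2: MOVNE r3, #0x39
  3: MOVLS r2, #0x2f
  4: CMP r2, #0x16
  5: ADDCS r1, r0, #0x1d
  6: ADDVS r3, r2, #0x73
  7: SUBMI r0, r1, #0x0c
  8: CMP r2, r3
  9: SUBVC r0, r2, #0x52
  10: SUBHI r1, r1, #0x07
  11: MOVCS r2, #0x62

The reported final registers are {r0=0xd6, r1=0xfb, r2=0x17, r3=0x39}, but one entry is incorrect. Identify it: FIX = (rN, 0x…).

[0] flags=0010 → (cmp)
[1] flags=0010 LS?F → skip
[2] flags=0010 NE?T → r3=0x39
[3] flags=0010 LS?F → skip
[4] flags=0010 → (cmp)
[5] flags=0010 CS?T → r1=0xfb
[6] flags=0010 VS?F → skip
[7] flags=0010 MI?F → skip
[8] flags=1000 → (cmp)
[9] flags=1000 VC?T → r0=0xc5
[10] flags=1000 HI?F → skip
[11] flags=1000 CS?F → skip

FIX = (r0, 0xc5)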